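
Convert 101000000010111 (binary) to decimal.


Positional values:
Bit 0: 1 × 2^0 = 1
Bit 1: 1 × 2^1 = 2
Bit 2: 1 × 2^2 = 4
Bit 4: 1 × 2^4 = 16
Bit 12: 1 × 2^12 = 4096
Bit 14: 1 × 2^14 = 16384
Sum = 1 + 2 + 4 + 16 + 4096 + 16384
= 20503


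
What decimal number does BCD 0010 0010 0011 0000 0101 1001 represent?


Each 4-bit group → digit:
  0010 → 2
  0010 → 2
  0011 → 3
  0000 → 0
  0101 → 5
  1001 → 9
= 223059


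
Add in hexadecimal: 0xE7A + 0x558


Align and add column by column (LSB to MSB, each column mod 16 with carry):
  0E7A
+ 0558
  ----
  col 0: A(10) + 8(8) + 0 (carry in) = 18 → 2(2), carry out 1
  col 1: 7(7) + 5(5) + 1 (carry in) = 13 → D(13), carry out 0
  col 2: E(14) + 5(5) + 0 (carry in) = 19 → 3(3), carry out 1
  col 3: 0(0) + 0(0) + 1 (carry in) = 1 → 1(1), carry out 0
Reading digits MSB→LSB: 13D2
Strip leading zeros: 13D2
= 0x13D2


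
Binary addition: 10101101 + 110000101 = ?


Align and add column by column (LSB to MSB, carry propagating):
  0010101101
+ 0110000101
  ----------
  col 0: 1 + 1 + 0 (carry in) = 2 → bit 0, carry out 1
  col 1: 0 + 0 + 1 (carry in) = 1 → bit 1, carry out 0
  col 2: 1 + 1 + 0 (carry in) = 2 → bit 0, carry out 1
  col 3: 1 + 0 + 1 (carry in) = 2 → bit 0, carry out 1
  col 4: 0 + 0 + 1 (carry in) = 1 → bit 1, carry out 0
  col 5: 1 + 0 + 0 (carry in) = 1 → bit 1, carry out 0
  col 6: 0 + 0 + 0 (carry in) = 0 → bit 0, carry out 0
  col 7: 1 + 1 + 0 (carry in) = 2 → bit 0, carry out 1
  col 8: 0 + 1 + 1 (carry in) = 2 → bit 0, carry out 1
  col 9: 0 + 0 + 1 (carry in) = 1 → bit 1, carry out 0
Reading bits MSB→LSB: 1000110010
Strip leading zeros: 1000110010
= 1000110010


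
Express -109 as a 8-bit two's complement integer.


Original: 01101101
Step 1 - Invert all bits: 10010010
Step 2 - Add 1: 10010010 + 1
= 10010011 (represents -109)


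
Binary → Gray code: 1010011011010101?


Binary: 1010011011010101
Gray code: G = B XOR (B >> 1)
B >> 1 = 0101001101101010
1010011011010101 XOR 0101001101101010:
  1 XOR 0 = 1
  0 XOR 1 = 1
  1 XOR 0 = 1
  0 XOR 1 = 1
  0 XOR 0 = 0
  1 XOR 0 = 1
  1 XOR 1 = 0
  0 XOR 1 = 1
  1 XOR 0 = 1
  1 XOR 1 = 0
  0 XOR 1 = 1
  1 XOR 0 = 1
  0 XOR 1 = 1
  1 XOR 0 = 1
  0 XOR 1 = 1
  1 XOR 0 = 1
= 1111010110111111


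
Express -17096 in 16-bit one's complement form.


Original: 0100001011001000
Invert all bits:
  bit 0: 0 → 1
  bit 1: 1 → 0
  bit 2: 0 → 1
  bit 3: 0 → 1
  bit 4: 0 → 1
  bit 5: 0 → 1
  bit 6: 1 → 0
  bit 7: 0 → 1
  bit 8: 1 → 0
  bit 9: 1 → 0
  bit 10: 0 → 1
  bit 11: 0 → 1
  bit 12: 1 → 0
  bit 13: 0 → 1
  bit 14: 0 → 1
  bit 15: 0 → 1
= 1011110100110111


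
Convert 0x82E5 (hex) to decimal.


Positional values:
Position 0: 5 × 16^0 = 5 × 1 = 5
Position 1: E × 16^1 = 14 × 16 = 224
Position 2: 2 × 16^2 = 2 × 256 = 512
Position 3: 8 × 16^3 = 8 × 4096 = 32768
Sum = 5 + 224 + 512 + 32768
= 33509


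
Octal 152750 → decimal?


Positional values:
Position 0: 0 × 8^0 = 0
Position 1: 5 × 8^1 = 40
Position 2: 7 × 8^2 = 448
Position 3: 2 × 8^3 = 1024
Position 4: 5 × 8^4 = 20480
Position 5: 1 × 8^5 = 32768
Sum = 0 + 40 + 448 + 1024 + 20480 + 32768
= 54760


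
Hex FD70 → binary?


Each hex digit → 4 binary bits:
  F = 1111
  D = 1101
  7 = 0111
  0 = 0000
Concatenate: 1111 1101 0111 0000
= 1111110101110000


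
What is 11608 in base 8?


Divide by 8 repeatedly:
11608 ÷ 8 = 1451 remainder 0
1451 ÷ 8 = 181 remainder 3
181 ÷ 8 = 22 remainder 5
22 ÷ 8 = 2 remainder 6
2 ÷ 8 = 0 remainder 2
Reading remainders bottom-up:
= 0o26530


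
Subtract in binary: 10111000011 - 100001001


Align and subtract column by column (LSB to MSB, borrowing when needed):
  10111000011
- 00100001001
  -----------
  col 0: (1 - 0 borrow-in) - 1 → 1 - 1 = 0, borrow out 0
  col 1: (1 - 0 borrow-in) - 0 → 1 - 0 = 1, borrow out 0
  col 2: (0 - 0 borrow-in) - 0 → 0 - 0 = 0, borrow out 0
  col 3: (0 - 0 borrow-in) - 1 → borrow from next column: (0+2) - 1 = 1, borrow out 1
  col 4: (0 - 1 borrow-in) - 0 → borrow from next column: (-1+2) - 0 = 1, borrow out 1
  col 5: (0 - 1 borrow-in) - 0 → borrow from next column: (-1+2) - 0 = 1, borrow out 1
  col 6: (1 - 1 borrow-in) - 0 → 0 - 0 = 0, borrow out 0
  col 7: (1 - 0 borrow-in) - 0 → 1 - 0 = 1, borrow out 0
  col 8: (1 - 0 borrow-in) - 1 → 1 - 1 = 0, borrow out 0
  col 9: (0 - 0 borrow-in) - 0 → 0 - 0 = 0, borrow out 0
  col 10: (1 - 0 borrow-in) - 0 → 1 - 0 = 1, borrow out 0
Reading bits MSB→LSB: 10010111010
Strip leading zeros: 10010111010
= 10010111010


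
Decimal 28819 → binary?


Divide by 2 repeatedly:
28819 ÷ 2 = 14409 remainder 1
14409 ÷ 2 = 7204 remainder 1
7204 ÷ 2 = 3602 remainder 0
3602 ÷ 2 = 1801 remainder 0
1801 ÷ 2 = 900 remainder 1
900 ÷ 2 = 450 remainder 0
450 ÷ 2 = 225 remainder 0
225 ÷ 2 = 112 remainder 1
112 ÷ 2 = 56 remainder 0
56 ÷ 2 = 28 remainder 0
28 ÷ 2 = 14 remainder 0
14 ÷ 2 = 7 remainder 0
7 ÷ 2 = 3 remainder 1
3 ÷ 2 = 1 remainder 1
1 ÷ 2 = 0 remainder 1
Reading remainders bottom-up:
= 111000010010011


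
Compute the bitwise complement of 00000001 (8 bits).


Original: 00000001
Invert all bits:
  bit 0: 0 → 1
  bit 1: 0 → 1
  bit 2: 0 → 1
  bit 3: 0 → 1
  bit 4: 0 → 1
  bit 5: 0 → 1
  bit 6: 0 → 1
  bit 7: 1 → 0
= 11111110


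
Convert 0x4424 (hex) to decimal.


Positional values:
Position 0: 4 × 16^0 = 4 × 1 = 4
Position 1: 2 × 16^1 = 2 × 16 = 32
Position 2: 4 × 16^2 = 4 × 256 = 1024
Position 3: 4 × 16^3 = 4 × 4096 = 16384
Sum = 4 + 32 + 1024 + 16384
= 17444


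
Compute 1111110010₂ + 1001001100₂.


Align and add column by column (LSB to MSB, carry propagating):
  01111110010
+ 01001001100
  -----------
  col 0: 0 + 0 + 0 (carry in) = 0 → bit 0, carry out 0
  col 1: 1 + 0 + 0 (carry in) = 1 → bit 1, carry out 0
  col 2: 0 + 1 + 0 (carry in) = 1 → bit 1, carry out 0
  col 3: 0 + 1 + 0 (carry in) = 1 → bit 1, carry out 0
  col 4: 1 + 0 + 0 (carry in) = 1 → bit 1, carry out 0
  col 5: 1 + 0 + 0 (carry in) = 1 → bit 1, carry out 0
  col 6: 1 + 1 + 0 (carry in) = 2 → bit 0, carry out 1
  col 7: 1 + 0 + 1 (carry in) = 2 → bit 0, carry out 1
  col 8: 1 + 0 + 1 (carry in) = 2 → bit 0, carry out 1
  col 9: 1 + 1 + 1 (carry in) = 3 → bit 1, carry out 1
  col 10: 0 + 0 + 1 (carry in) = 1 → bit 1, carry out 0
Reading bits MSB→LSB: 11000111110
Strip leading zeros: 11000111110
= 11000111110


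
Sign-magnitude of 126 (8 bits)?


Sign bit: 0 (positive)
Magnitude: 126 = 1111110
= 01111110


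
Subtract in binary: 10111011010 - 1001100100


Align and subtract column by column (LSB to MSB, borrowing when needed):
  10111011010
- 01001100100
  -----------
  col 0: (0 - 0 borrow-in) - 0 → 0 - 0 = 0, borrow out 0
  col 1: (1 - 0 borrow-in) - 0 → 1 - 0 = 1, borrow out 0
  col 2: (0 - 0 borrow-in) - 1 → borrow from next column: (0+2) - 1 = 1, borrow out 1
  col 3: (1 - 1 borrow-in) - 0 → 0 - 0 = 0, borrow out 0
  col 4: (1 - 0 borrow-in) - 0 → 1 - 0 = 1, borrow out 0
  col 5: (0 - 0 borrow-in) - 1 → borrow from next column: (0+2) - 1 = 1, borrow out 1
  col 6: (1 - 1 borrow-in) - 1 → borrow from next column: (0+2) - 1 = 1, borrow out 1
  col 7: (1 - 1 borrow-in) - 0 → 0 - 0 = 0, borrow out 0
  col 8: (1 - 0 borrow-in) - 0 → 1 - 0 = 1, borrow out 0
  col 9: (0 - 0 borrow-in) - 1 → borrow from next column: (0+2) - 1 = 1, borrow out 1
  col 10: (1 - 1 borrow-in) - 0 → 0 - 0 = 0, borrow out 0
Reading bits MSB→LSB: 01101110110
Strip leading zeros: 1101110110
= 1101110110


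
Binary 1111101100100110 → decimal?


Positional values:
Bit 1: 1 × 2^1 = 2
Bit 2: 1 × 2^2 = 4
Bit 5: 1 × 2^5 = 32
Bit 8: 1 × 2^8 = 256
Bit 9: 1 × 2^9 = 512
Bit 11: 1 × 2^11 = 2048
Bit 12: 1 × 2^12 = 4096
Bit 13: 1 × 2^13 = 8192
Bit 14: 1 × 2^14 = 16384
Bit 15: 1 × 2^15 = 32768
Sum = 2 + 4 + 32 + 256 + 512 + 2048 + 4096 + 8192 + 16384 + 32768
= 64294


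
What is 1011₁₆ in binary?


Each hex digit → 4 binary bits:
  1 = 0001
  0 = 0000
  1 = 0001
  1 = 0001
Concatenate: 0001 0000 0001 0001
= 0001000000010001


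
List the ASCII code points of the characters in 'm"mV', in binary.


String: 'm"mV'  (4 characters)
Per-character ASCII lookup:
  'm': lowercase starts at 97: 'm' = 97 + 12 = 109 → 1101101
  '"': special character: '"' = 34 → 100010
  'm': lowercase starts at 97: 'm' = 97 + 12 = 109 → 1101101
  'V': uppercase starts at 65: 'V' = 65 + 21 = 86 → 1010110
= 1101101 100010 1101101 1010110


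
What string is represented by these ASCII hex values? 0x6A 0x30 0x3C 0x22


Codes (hex): 0x6A 0x30 0x3C 0x22
Per-code ASCII lookup:
  0x6A = 106  (range 97-122: lowercase, 106 - 97 = 9) → 'j'
  0x30 = 48  (range 48-57: digits, 48 - 48 = 0) → '0'
  0x3C = 60  (special character) → '<'
  0x22 = 34  (special character) → '"'
= 'j0<"'


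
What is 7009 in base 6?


Divide by 6 repeatedly:
7009 ÷ 6 = 1168 remainder 1
1168 ÷ 6 = 194 remainder 4
194 ÷ 6 = 32 remainder 2
32 ÷ 6 = 5 remainder 2
5 ÷ 6 = 0 remainder 5
Reading remainders bottom-up:
= 52241


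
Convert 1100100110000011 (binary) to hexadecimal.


Group into 4-bit nibbles: 1100100110000011
  1100 = C
  1001 = 9
  1000 = 8
  0011 = 3
= 0xC983


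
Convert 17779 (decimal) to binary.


Divide by 2 repeatedly:
17779 ÷ 2 = 8889 remainder 1
8889 ÷ 2 = 4444 remainder 1
4444 ÷ 2 = 2222 remainder 0
2222 ÷ 2 = 1111 remainder 0
1111 ÷ 2 = 555 remainder 1
555 ÷ 2 = 277 remainder 1
277 ÷ 2 = 138 remainder 1
138 ÷ 2 = 69 remainder 0
69 ÷ 2 = 34 remainder 1
34 ÷ 2 = 17 remainder 0
17 ÷ 2 = 8 remainder 1
8 ÷ 2 = 4 remainder 0
4 ÷ 2 = 2 remainder 0
2 ÷ 2 = 1 remainder 0
1 ÷ 2 = 0 remainder 1
Reading remainders bottom-up:
= 100010101110011


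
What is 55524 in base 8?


Divide by 8 repeatedly:
55524 ÷ 8 = 6940 remainder 4
6940 ÷ 8 = 867 remainder 4
867 ÷ 8 = 108 remainder 3
108 ÷ 8 = 13 remainder 4
13 ÷ 8 = 1 remainder 5
1 ÷ 8 = 0 remainder 1
Reading remainders bottom-up:
= 0o154344


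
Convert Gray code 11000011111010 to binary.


Gray code: 11000011111010
MSB stays the same: 1
Each subsequent bit = prev_binary XOR current_gray:
  B[1] = 1 XOR 1 = 0
  B[2] = 0 XOR 0 = 0
  B[3] = 0 XOR 0 = 0
  B[4] = 0 XOR 0 = 0
  B[5] = 0 XOR 0 = 0
  B[6] = 0 XOR 1 = 1
  B[7] = 1 XOR 1 = 0
  B[8] = 0 XOR 1 = 1
  B[9] = 1 XOR 1 = 0
  B[10] = 0 XOR 1 = 1
  B[11] = 1 XOR 0 = 1
  B[12] = 1 XOR 1 = 0
  B[13] = 0 XOR 0 = 0
= 10000010101100 (8364 decimal)


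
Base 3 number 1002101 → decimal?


Positional values (base 3):
  1 × 3^0 = 1 × 1 = 1
  0 × 3^1 = 0 × 3 = 0
  1 × 3^2 = 1 × 9 = 9
  2 × 3^3 = 2 × 27 = 54
  0 × 3^4 = 0 × 81 = 0
  0 × 3^5 = 0 × 243 = 0
  1 × 3^6 = 1 × 729 = 729
Sum = 1 + 0 + 9 + 54 + 0 + 0 + 729
= 793


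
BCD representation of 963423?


Each digit → 4-bit binary:
  9 → 1001
  6 → 0110
  3 → 0011
  4 → 0100
  2 → 0010
  3 → 0011
= 1001 0110 0011 0100 0010 0011


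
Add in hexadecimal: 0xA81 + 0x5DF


Align and add column by column (LSB to MSB, each column mod 16 with carry):
  0A81
+ 05DF
  ----
  col 0: 1(1) + F(15) + 0 (carry in) = 16 → 0(0), carry out 1
  col 1: 8(8) + D(13) + 1 (carry in) = 22 → 6(6), carry out 1
  col 2: A(10) + 5(5) + 1 (carry in) = 16 → 0(0), carry out 1
  col 3: 0(0) + 0(0) + 1 (carry in) = 1 → 1(1), carry out 0
Reading digits MSB→LSB: 1060
Strip leading zeros: 1060
= 0x1060


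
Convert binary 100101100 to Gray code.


Binary: 100101100
Gray code: G = B XOR (B >> 1)
B >> 1 = 010010110
100101100 XOR 010010110:
  1 XOR 0 = 1
  0 XOR 1 = 1
  0 XOR 0 = 0
  1 XOR 0 = 1
  0 XOR 1 = 1
  1 XOR 0 = 1
  1 XOR 1 = 0
  0 XOR 1 = 1
  0 XOR 0 = 0
= 110111010


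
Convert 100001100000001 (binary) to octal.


Group into 3-bit groups: 100001100000001
  100 = 4
  001 = 1
  100 = 4
  000 = 0
  001 = 1
= 0o41401


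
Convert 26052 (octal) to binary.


Each octal digit → 3 binary bits:
  2 = 010
  6 = 110
  0 = 000
  5 = 101
  2 = 010
Concatenate: 010 110 000 101 010
= 010110000101010


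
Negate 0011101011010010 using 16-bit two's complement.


Original: 0011101011010010
Step 1 - Invert all bits: 1100010100101101
Step 2 - Add 1: 1100010100101101 + 1
= 1100010100101110 (represents -15058)


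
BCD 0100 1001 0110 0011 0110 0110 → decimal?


Each 4-bit group → digit:
  0100 → 4
  1001 → 9
  0110 → 6
  0011 → 3
  0110 → 6
  0110 → 6
= 496366


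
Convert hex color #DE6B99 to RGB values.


Hex: #DE6B99
R = DE₁₆ = 222
G = 6B₁₆ = 107
B = 99₁₆ = 153
= RGB(222, 107, 153)


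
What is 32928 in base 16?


Divide by 16 repeatedly:
32928 ÷ 16 = 2058 remainder 0 (0)
2058 ÷ 16 = 128 remainder 10 (A)
128 ÷ 16 = 8 remainder 0 (0)
8 ÷ 16 = 0 remainder 8 (8)
Reading remainders bottom-up:
= 0x80A0


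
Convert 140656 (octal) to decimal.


Positional values:
Position 0: 6 × 8^0 = 6
Position 1: 5 × 8^1 = 40
Position 2: 6 × 8^2 = 384
Position 3: 0 × 8^3 = 0
Position 4: 4 × 8^4 = 16384
Position 5: 1 × 8^5 = 32768
Sum = 6 + 40 + 384 + 0 + 16384 + 32768
= 49582


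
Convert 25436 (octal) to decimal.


Positional values:
Position 0: 6 × 8^0 = 6
Position 1: 3 × 8^1 = 24
Position 2: 4 × 8^2 = 256
Position 3: 5 × 8^3 = 2560
Position 4: 2 × 8^4 = 8192
Sum = 6 + 24 + 256 + 2560 + 8192
= 11038


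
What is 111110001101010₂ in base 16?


Group into 4-bit nibbles: 0111110001101010
  0111 = 7
  1100 = C
  0110 = 6
  1010 = A
= 0x7C6A


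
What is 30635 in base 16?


Divide by 16 repeatedly:
30635 ÷ 16 = 1914 remainder 11 (B)
1914 ÷ 16 = 119 remainder 10 (A)
119 ÷ 16 = 7 remainder 7 (7)
7 ÷ 16 = 0 remainder 7 (7)
Reading remainders bottom-up:
= 0x77AB


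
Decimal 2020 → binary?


Divide by 2 repeatedly:
2020 ÷ 2 = 1010 remainder 0
1010 ÷ 2 = 505 remainder 0
505 ÷ 2 = 252 remainder 1
252 ÷ 2 = 126 remainder 0
126 ÷ 2 = 63 remainder 0
63 ÷ 2 = 31 remainder 1
31 ÷ 2 = 15 remainder 1
15 ÷ 2 = 7 remainder 1
7 ÷ 2 = 3 remainder 1
3 ÷ 2 = 1 remainder 1
1 ÷ 2 = 0 remainder 1
Reading remainders bottom-up:
= 11111100100


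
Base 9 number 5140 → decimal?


Positional values (base 9):
  0 × 9^0 = 0 × 1 = 0
  4 × 9^1 = 4 × 9 = 36
  1 × 9^2 = 1 × 81 = 81
  5 × 9^3 = 5 × 729 = 3645
Sum = 0 + 36 + 81 + 3645
= 3762


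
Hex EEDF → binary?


Each hex digit → 4 binary bits:
  E = 1110
  E = 1110
  D = 1101
  F = 1111
Concatenate: 1110 1110 1101 1111
= 1110111011011111


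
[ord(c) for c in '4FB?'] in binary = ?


String: '4FB?'  (4 characters)
Per-character ASCII lookup:
  '4': digits start at 48: '4' = 48 + 4 = 52 → 110100
  'F': uppercase starts at 65: 'F' = 65 + 5 = 70 → 1000110
  'B': uppercase starts at 65: 'B' = 65 + 1 = 66 → 1000010
  '?': special character: '?' = 63 → 111111
= 110100 1000110 1000010 111111


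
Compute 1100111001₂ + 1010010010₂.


Align and add column by column (LSB to MSB, carry propagating):
  01100111001
+ 01010010010
  -----------
  col 0: 1 + 0 + 0 (carry in) = 1 → bit 1, carry out 0
  col 1: 0 + 1 + 0 (carry in) = 1 → bit 1, carry out 0
  col 2: 0 + 0 + 0 (carry in) = 0 → bit 0, carry out 0
  col 3: 1 + 0 + 0 (carry in) = 1 → bit 1, carry out 0
  col 4: 1 + 1 + 0 (carry in) = 2 → bit 0, carry out 1
  col 5: 1 + 0 + 1 (carry in) = 2 → bit 0, carry out 1
  col 6: 0 + 0 + 1 (carry in) = 1 → bit 1, carry out 0
  col 7: 0 + 1 + 0 (carry in) = 1 → bit 1, carry out 0
  col 8: 1 + 0 + 0 (carry in) = 1 → bit 1, carry out 0
  col 9: 1 + 1 + 0 (carry in) = 2 → bit 0, carry out 1
  col 10: 0 + 0 + 1 (carry in) = 1 → bit 1, carry out 0
Reading bits MSB→LSB: 10111001011
Strip leading zeros: 10111001011
= 10111001011


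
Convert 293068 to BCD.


Each digit → 4-bit binary:
  2 → 0010
  9 → 1001
  3 → 0011
  0 → 0000
  6 → 0110
  8 → 1000
= 0010 1001 0011 0000 0110 1000


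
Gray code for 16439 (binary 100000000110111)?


Binary: 100000000110111
Gray code: G = B XOR (B >> 1)
B >> 1 = 010000000011011
100000000110111 XOR 010000000011011:
  1 XOR 0 = 1
  0 XOR 1 = 1
  0 XOR 0 = 0
  0 XOR 0 = 0
  0 XOR 0 = 0
  0 XOR 0 = 0
  0 XOR 0 = 0
  0 XOR 0 = 0
  0 XOR 0 = 0
  1 XOR 0 = 1
  1 XOR 1 = 0
  0 XOR 1 = 1
  1 XOR 0 = 1
  1 XOR 1 = 0
  1 XOR 1 = 0
= 110000000101100


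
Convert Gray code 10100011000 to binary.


Gray code: 10100011000
MSB stays the same: 1
Each subsequent bit = prev_binary XOR current_gray:
  B[1] = 1 XOR 0 = 1
  B[2] = 1 XOR 1 = 0
  B[3] = 0 XOR 0 = 0
  B[4] = 0 XOR 0 = 0
  B[5] = 0 XOR 0 = 0
  B[6] = 0 XOR 1 = 1
  B[7] = 1 XOR 1 = 0
  B[8] = 0 XOR 0 = 0
  B[9] = 0 XOR 0 = 0
  B[10] = 0 XOR 0 = 0
= 11000010000 (1552 decimal)


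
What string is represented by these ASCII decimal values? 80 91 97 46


Codes (decimal): 80 91 97 46
Per-code ASCII lookup:
  80  (range 65-90: uppercase, 80 - 65 = 15) → 'P'
  91  (special character) → '['
  97  (range 97-122: lowercase, 97 - 97 = 0) → 'a'
  46  (special character) → '.'
= 'P[a.'


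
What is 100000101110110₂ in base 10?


Positional values:
Bit 1: 1 × 2^1 = 2
Bit 2: 1 × 2^2 = 4
Bit 4: 1 × 2^4 = 16
Bit 5: 1 × 2^5 = 32
Bit 6: 1 × 2^6 = 64
Bit 8: 1 × 2^8 = 256
Bit 14: 1 × 2^14 = 16384
Sum = 2 + 4 + 16 + 32 + 64 + 256 + 16384
= 16758


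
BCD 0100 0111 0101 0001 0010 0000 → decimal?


Each 4-bit group → digit:
  0100 → 4
  0111 → 7
  0101 → 5
  0001 → 1
  0010 → 2
  0000 → 0
= 475120


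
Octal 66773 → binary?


Each octal digit → 3 binary bits:
  6 = 110
  6 = 110
  7 = 111
  7 = 111
  3 = 011
Concatenate: 110 110 111 111 011
= 110110111111011


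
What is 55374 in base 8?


Divide by 8 repeatedly:
55374 ÷ 8 = 6921 remainder 6
6921 ÷ 8 = 865 remainder 1
865 ÷ 8 = 108 remainder 1
108 ÷ 8 = 13 remainder 4
13 ÷ 8 = 1 remainder 5
1 ÷ 8 = 0 remainder 1
Reading remainders bottom-up:
= 0o154116


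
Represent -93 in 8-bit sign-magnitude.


Sign bit: 1 (negative)
Magnitude: 93 = 1011101
= 11011101


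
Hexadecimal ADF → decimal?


Positional values:
Position 0: F × 16^0 = 15 × 1 = 15
Position 1: D × 16^1 = 13 × 16 = 208
Position 2: A × 16^2 = 10 × 256 = 2560
Sum = 15 + 208 + 2560
= 2783


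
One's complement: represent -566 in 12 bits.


Original: 001000110110
Invert all bits:
  bit 0: 0 → 1
  bit 1: 0 → 1
  bit 2: 1 → 0
  bit 3: 0 → 1
  bit 4: 0 → 1
  bit 5: 0 → 1
  bit 6: 1 → 0
  bit 7: 1 → 0
  bit 8: 0 → 1
  bit 9: 1 → 0
  bit 10: 1 → 0
  bit 11: 0 → 1
= 110111001001


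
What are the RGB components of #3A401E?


Hex: #3A401E
R = 3A₁₆ = 58
G = 40₁₆ = 64
B = 1E₁₆ = 30
= RGB(58, 64, 30)


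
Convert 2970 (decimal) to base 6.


Divide by 6 repeatedly:
2970 ÷ 6 = 495 remainder 0
495 ÷ 6 = 82 remainder 3
82 ÷ 6 = 13 remainder 4
13 ÷ 6 = 2 remainder 1
2 ÷ 6 = 0 remainder 2
Reading remainders bottom-up:
= 21430


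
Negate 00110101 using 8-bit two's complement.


Original: 00110101
Step 1 - Invert all bits: 11001010
Step 2 - Add 1: 11001010 + 1
= 11001011 (represents -53)


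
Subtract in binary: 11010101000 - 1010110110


Align and subtract column by column (LSB to MSB, borrowing when needed):
  11010101000
- 01010110110
  -----------
  col 0: (0 - 0 borrow-in) - 0 → 0 - 0 = 0, borrow out 0
  col 1: (0 - 0 borrow-in) - 1 → borrow from next column: (0+2) - 1 = 1, borrow out 1
  col 2: (0 - 1 borrow-in) - 1 → borrow from next column: (-1+2) - 1 = 0, borrow out 1
  col 3: (1 - 1 borrow-in) - 0 → 0 - 0 = 0, borrow out 0
  col 4: (0 - 0 borrow-in) - 1 → borrow from next column: (0+2) - 1 = 1, borrow out 1
  col 5: (1 - 1 borrow-in) - 1 → borrow from next column: (0+2) - 1 = 1, borrow out 1
  col 6: (0 - 1 borrow-in) - 0 → borrow from next column: (-1+2) - 0 = 1, borrow out 1
  col 7: (1 - 1 borrow-in) - 1 → borrow from next column: (0+2) - 1 = 1, borrow out 1
  col 8: (0 - 1 borrow-in) - 0 → borrow from next column: (-1+2) - 0 = 1, borrow out 1
  col 9: (1 - 1 borrow-in) - 1 → borrow from next column: (0+2) - 1 = 1, borrow out 1
  col 10: (1 - 1 borrow-in) - 0 → 0 - 0 = 0, borrow out 0
Reading bits MSB→LSB: 01111110010
Strip leading zeros: 1111110010
= 1111110010


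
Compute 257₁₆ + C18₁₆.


Align and add column by column (LSB to MSB, each column mod 16 with carry):
  0257
+ 0C18
  ----
  col 0: 7(7) + 8(8) + 0 (carry in) = 15 → F(15), carry out 0
  col 1: 5(5) + 1(1) + 0 (carry in) = 6 → 6(6), carry out 0
  col 2: 2(2) + C(12) + 0 (carry in) = 14 → E(14), carry out 0
  col 3: 0(0) + 0(0) + 0 (carry in) = 0 → 0(0), carry out 0
Reading digits MSB→LSB: 0E6F
Strip leading zeros: E6F
= 0xE6F


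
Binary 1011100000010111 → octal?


Group into 3-bit groups: 001011100000010111
  001 = 1
  011 = 3
  100 = 4
  000 = 0
  010 = 2
  111 = 7
= 0o134027


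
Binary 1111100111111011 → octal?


Group into 3-bit groups: 001111100111111011
  001 = 1
  111 = 7
  100 = 4
  111 = 7
  111 = 7
  011 = 3
= 0o174773


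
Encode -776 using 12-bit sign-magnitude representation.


Sign bit: 1 (negative)
Magnitude: 776 = 01100001000
= 101100001000


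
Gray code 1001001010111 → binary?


Gray code: 1001001010111
MSB stays the same: 1
Each subsequent bit = prev_binary XOR current_gray:
  B[1] = 1 XOR 0 = 1
  B[2] = 1 XOR 0 = 1
  B[3] = 1 XOR 1 = 0
  B[4] = 0 XOR 0 = 0
  B[5] = 0 XOR 0 = 0
  B[6] = 0 XOR 1 = 1
  B[7] = 1 XOR 0 = 1
  B[8] = 1 XOR 1 = 0
  B[9] = 0 XOR 0 = 0
  B[10] = 0 XOR 1 = 1
  B[11] = 1 XOR 1 = 0
  B[12] = 0 XOR 1 = 1
= 1110001100101 (7269 decimal)


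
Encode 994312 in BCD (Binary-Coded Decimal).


Each digit → 4-bit binary:
  9 → 1001
  9 → 1001
  4 → 0100
  3 → 0011
  1 → 0001
  2 → 0010
= 1001 1001 0100 0011 0001 0010


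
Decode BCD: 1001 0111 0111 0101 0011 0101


Each 4-bit group → digit:
  1001 → 9
  0111 → 7
  0111 → 7
  0101 → 5
  0011 → 3
  0101 → 5
= 977535


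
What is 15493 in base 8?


Divide by 8 repeatedly:
15493 ÷ 8 = 1936 remainder 5
1936 ÷ 8 = 242 remainder 0
242 ÷ 8 = 30 remainder 2
30 ÷ 8 = 3 remainder 6
3 ÷ 8 = 0 remainder 3
Reading remainders bottom-up:
= 0o36205


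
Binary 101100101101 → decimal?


Positional values:
Bit 0: 1 × 2^0 = 1
Bit 2: 1 × 2^2 = 4
Bit 3: 1 × 2^3 = 8
Bit 5: 1 × 2^5 = 32
Bit 8: 1 × 2^8 = 256
Bit 9: 1 × 2^9 = 512
Bit 11: 1 × 2^11 = 2048
Sum = 1 + 4 + 8 + 32 + 256 + 512 + 2048
= 2861


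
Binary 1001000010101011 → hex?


Group into 4-bit nibbles: 1001000010101011
  1001 = 9
  0000 = 0
  1010 = A
  1011 = B
= 0x90AB


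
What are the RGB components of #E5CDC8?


Hex: #E5CDC8
R = E5₁₆ = 229
G = CD₁₆ = 205
B = C8₁₆ = 200
= RGB(229, 205, 200)


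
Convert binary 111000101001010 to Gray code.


Binary: 111000101001010
Gray code: G = B XOR (B >> 1)
B >> 1 = 011100010100101
111000101001010 XOR 011100010100101:
  1 XOR 0 = 1
  1 XOR 1 = 0
  1 XOR 1 = 0
  0 XOR 1 = 1
  0 XOR 0 = 0
  0 XOR 0 = 0
  1 XOR 0 = 1
  0 XOR 1 = 1
  1 XOR 0 = 1
  0 XOR 1 = 1
  0 XOR 0 = 0
  1 XOR 0 = 1
  0 XOR 1 = 1
  1 XOR 0 = 1
  0 XOR 1 = 1
= 100100111101111


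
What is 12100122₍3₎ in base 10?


Positional values (base 3):
  2 × 3^0 = 2 × 1 = 2
  2 × 3^1 = 2 × 3 = 6
  1 × 3^2 = 1 × 9 = 9
  0 × 3^3 = 0 × 27 = 0
  0 × 3^4 = 0 × 81 = 0
  1 × 3^5 = 1 × 243 = 243
  2 × 3^6 = 2 × 729 = 1458
  1 × 3^7 = 1 × 2187 = 2187
Sum = 2 + 6 + 9 + 0 + 0 + 243 + 1458 + 2187
= 3905


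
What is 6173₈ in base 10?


Positional values:
Position 0: 3 × 8^0 = 3
Position 1: 7 × 8^1 = 56
Position 2: 1 × 8^2 = 64
Position 3: 6 × 8^3 = 3072
Sum = 3 + 56 + 64 + 3072
= 3195


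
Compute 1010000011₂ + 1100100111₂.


Align and add column by column (LSB to MSB, carry propagating):
  01010000011
+ 01100100111
  -----------
  col 0: 1 + 1 + 0 (carry in) = 2 → bit 0, carry out 1
  col 1: 1 + 1 + 1 (carry in) = 3 → bit 1, carry out 1
  col 2: 0 + 1 + 1 (carry in) = 2 → bit 0, carry out 1
  col 3: 0 + 0 + 1 (carry in) = 1 → bit 1, carry out 0
  col 4: 0 + 0 + 0 (carry in) = 0 → bit 0, carry out 0
  col 5: 0 + 1 + 0 (carry in) = 1 → bit 1, carry out 0
  col 6: 0 + 0 + 0 (carry in) = 0 → bit 0, carry out 0
  col 7: 1 + 0 + 0 (carry in) = 1 → bit 1, carry out 0
  col 8: 0 + 1 + 0 (carry in) = 1 → bit 1, carry out 0
  col 9: 1 + 1 + 0 (carry in) = 2 → bit 0, carry out 1
  col 10: 0 + 0 + 1 (carry in) = 1 → bit 1, carry out 0
Reading bits MSB→LSB: 10110101010
Strip leading zeros: 10110101010
= 10110101010


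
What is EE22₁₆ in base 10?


Positional values:
Position 0: 2 × 16^0 = 2 × 1 = 2
Position 1: 2 × 16^1 = 2 × 16 = 32
Position 2: E × 16^2 = 14 × 256 = 3584
Position 3: E × 16^3 = 14 × 4096 = 57344
Sum = 2 + 32 + 3584 + 57344
= 60962


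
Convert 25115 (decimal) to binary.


Divide by 2 repeatedly:
25115 ÷ 2 = 12557 remainder 1
12557 ÷ 2 = 6278 remainder 1
6278 ÷ 2 = 3139 remainder 0
3139 ÷ 2 = 1569 remainder 1
1569 ÷ 2 = 784 remainder 1
784 ÷ 2 = 392 remainder 0
392 ÷ 2 = 196 remainder 0
196 ÷ 2 = 98 remainder 0
98 ÷ 2 = 49 remainder 0
49 ÷ 2 = 24 remainder 1
24 ÷ 2 = 12 remainder 0
12 ÷ 2 = 6 remainder 0
6 ÷ 2 = 3 remainder 0
3 ÷ 2 = 1 remainder 1
1 ÷ 2 = 0 remainder 1
Reading remainders bottom-up:
= 110001000011011


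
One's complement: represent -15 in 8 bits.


Original: 00001111
Invert all bits:
  bit 0: 0 → 1
  bit 1: 0 → 1
  bit 2: 0 → 1
  bit 3: 0 → 1
  bit 4: 1 → 0
  bit 5: 1 → 0
  bit 6: 1 → 0
  bit 7: 1 → 0
= 11110000


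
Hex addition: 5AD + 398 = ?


Align and add column by column (LSB to MSB, each column mod 16 with carry):
  05AD
+ 0398
  ----
  col 0: D(13) + 8(8) + 0 (carry in) = 21 → 5(5), carry out 1
  col 1: A(10) + 9(9) + 1 (carry in) = 20 → 4(4), carry out 1
  col 2: 5(5) + 3(3) + 1 (carry in) = 9 → 9(9), carry out 0
  col 3: 0(0) + 0(0) + 0 (carry in) = 0 → 0(0), carry out 0
Reading digits MSB→LSB: 0945
Strip leading zeros: 945
= 0x945


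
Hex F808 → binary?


Each hex digit → 4 binary bits:
  F = 1111
  8 = 1000
  0 = 0000
  8 = 1000
Concatenate: 1111 1000 0000 1000
= 1111100000001000


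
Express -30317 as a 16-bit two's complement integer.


Original: 0111011001101101
Step 1 - Invert all bits: 1000100110010010
Step 2 - Add 1: 1000100110010010 + 1
= 1000100110010011 (represents -30317)


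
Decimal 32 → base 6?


Divide by 6 repeatedly:
32 ÷ 6 = 5 remainder 2
5 ÷ 6 = 0 remainder 5
Reading remainders bottom-up:
= 52


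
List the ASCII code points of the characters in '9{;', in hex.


String: '9{;'  (3 characters)
Per-character ASCII lookup:
  '9': digits start at 48: '9' = 48 + 9 = 57 → 0x39
  '{': special character: '{' = 123 → 0x7B
  ';': special character: ';' = 59 → 0x3B
= 0x39 0x7B 0x3B


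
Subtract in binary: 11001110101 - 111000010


Align and subtract column by column (LSB to MSB, borrowing when needed):
  11001110101
- 00111000010
  -----------
  col 0: (1 - 0 borrow-in) - 0 → 1 - 0 = 1, borrow out 0
  col 1: (0 - 0 borrow-in) - 1 → borrow from next column: (0+2) - 1 = 1, borrow out 1
  col 2: (1 - 1 borrow-in) - 0 → 0 - 0 = 0, borrow out 0
  col 3: (0 - 0 borrow-in) - 0 → 0 - 0 = 0, borrow out 0
  col 4: (1 - 0 borrow-in) - 0 → 1 - 0 = 1, borrow out 0
  col 5: (1 - 0 borrow-in) - 0 → 1 - 0 = 1, borrow out 0
  col 6: (1 - 0 borrow-in) - 1 → 1 - 1 = 0, borrow out 0
  col 7: (0 - 0 borrow-in) - 1 → borrow from next column: (0+2) - 1 = 1, borrow out 1
  col 8: (0 - 1 borrow-in) - 1 → borrow from next column: (-1+2) - 1 = 0, borrow out 1
  col 9: (1 - 1 borrow-in) - 0 → 0 - 0 = 0, borrow out 0
  col 10: (1 - 0 borrow-in) - 0 → 1 - 0 = 1, borrow out 0
Reading bits MSB→LSB: 10010110011
Strip leading zeros: 10010110011
= 10010110011


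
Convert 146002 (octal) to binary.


Each octal digit → 3 binary bits:
  1 = 001
  4 = 100
  6 = 110
  0 = 000
  0 = 000
  2 = 010
Concatenate: 001 100 110 000 000 010
= 001100110000000010


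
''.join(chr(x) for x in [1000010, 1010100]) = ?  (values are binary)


Codes (binary): 1000010 1010100
Per-code ASCII lookup:
  1000010 = 66  (range 65-90: uppercase, 66 - 65 = 1) → 'B'
  1010100 = 84  (range 65-90: uppercase, 84 - 65 = 19) → 'T'
= 'BT'


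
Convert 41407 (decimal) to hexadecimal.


Divide by 16 repeatedly:
41407 ÷ 16 = 2587 remainder 15 (F)
2587 ÷ 16 = 161 remainder 11 (B)
161 ÷ 16 = 10 remainder 1 (1)
10 ÷ 16 = 0 remainder 10 (A)
Reading remainders bottom-up:
= 0xA1BF


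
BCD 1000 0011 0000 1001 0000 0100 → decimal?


Each 4-bit group → digit:
  1000 → 8
  0011 → 3
  0000 → 0
  1001 → 9
  0000 → 0
  0100 → 4
= 830904


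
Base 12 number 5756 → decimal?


Positional values (base 12):
  6 × 12^0 = 6 × 1 = 6
  5 × 12^1 = 5 × 12 = 60
  7 × 12^2 = 7 × 144 = 1008
  5 × 12^3 = 5 × 1728 = 8640
Sum = 6 + 60 + 1008 + 8640
= 9714


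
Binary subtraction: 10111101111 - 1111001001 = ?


Align and subtract column by column (LSB to MSB, borrowing when needed):
  10111101111
- 01111001001
  -----------
  col 0: (1 - 0 borrow-in) - 1 → 1 - 1 = 0, borrow out 0
  col 1: (1 - 0 borrow-in) - 0 → 1 - 0 = 1, borrow out 0
  col 2: (1 - 0 borrow-in) - 0 → 1 - 0 = 1, borrow out 0
  col 3: (1 - 0 borrow-in) - 1 → 1 - 1 = 0, borrow out 0
  col 4: (0 - 0 borrow-in) - 0 → 0 - 0 = 0, borrow out 0
  col 5: (1 - 0 borrow-in) - 0 → 1 - 0 = 1, borrow out 0
  col 6: (1 - 0 borrow-in) - 1 → 1 - 1 = 0, borrow out 0
  col 7: (1 - 0 borrow-in) - 1 → 1 - 1 = 0, borrow out 0
  col 8: (1 - 0 borrow-in) - 1 → 1 - 1 = 0, borrow out 0
  col 9: (0 - 0 borrow-in) - 1 → borrow from next column: (0+2) - 1 = 1, borrow out 1
  col 10: (1 - 1 borrow-in) - 0 → 0 - 0 = 0, borrow out 0
Reading bits MSB→LSB: 01000100110
Strip leading zeros: 1000100110
= 1000100110


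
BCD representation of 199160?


Each digit → 4-bit binary:
  1 → 0001
  9 → 1001
  9 → 1001
  1 → 0001
  6 → 0110
  0 → 0000
= 0001 1001 1001 0001 0110 0000


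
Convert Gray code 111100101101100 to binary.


Gray code: 111100101101100
MSB stays the same: 1
Each subsequent bit = prev_binary XOR current_gray:
  B[1] = 1 XOR 1 = 0
  B[2] = 0 XOR 1 = 1
  B[3] = 1 XOR 1 = 0
  B[4] = 0 XOR 0 = 0
  B[5] = 0 XOR 0 = 0
  B[6] = 0 XOR 1 = 1
  B[7] = 1 XOR 0 = 1
  B[8] = 1 XOR 1 = 0
  B[9] = 0 XOR 1 = 1
  B[10] = 1 XOR 0 = 1
  B[11] = 1 XOR 1 = 0
  B[12] = 0 XOR 1 = 1
  B[13] = 1 XOR 0 = 1
  B[14] = 1 XOR 0 = 1
= 101000110110111 (20919 decimal)


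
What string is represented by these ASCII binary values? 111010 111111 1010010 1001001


Codes (binary): 111010 111111 1010010 1001001
Per-code ASCII lookup:
  111010 = 58  (special character) → ':'
  111111 = 63  (special character) → '?'
  1010010 = 82  (range 65-90: uppercase, 82 - 65 = 17) → 'R'
  1001001 = 73  (range 65-90: uppercase, 73 - 65 = 8) → 'I'
= ':?RI'


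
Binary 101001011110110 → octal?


Group into 3-bit groups: 101001011110110
  101 = 5
  001 = 1
  011 = 3
  110 = 6
  110 = 6
= 0o51366


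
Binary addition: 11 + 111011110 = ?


Align and add column by column (LSB to MSB, carry propagating):
  0000000011
+ 0111011110
  ----------
  col 0: 1 + 0 + 0 (carry in) = 1 → bit 1, carry out 0
  col 1: 1 + 1 + 0 (carry in) = 2 → bit 0, carry out 1
  col 2: 0 + 1 + 1 (carry in) = 2 → bit 0, carry out 1
  col 3: 0 + 1 + 1 (carry in) = 2 → bit 0, carry out 1
  col 4: 0 + 1 + 1 (carry in) = 2 → bit 0, carry out 1
  col 5: 0 + 0 + 1 (carry in) = 1 → bit 1, carry out 0
  col 6: 0 + 1 + 0 (carry in) = 1 → bit 1, carry out 0
  col 7: 0 + 1 + 0 (carry in) = 1 → bit 1, carry out 0
  col 8: 0 + 1 + 0 (carry in) = 1 → bit 1, carry out 0
  col 9: 0 + 0 + 0 (carry in) = 0 → bit 0, carry out 0
Reading bits MSB→LSB: 0111100001
Strip leading zeros: 111100001
= 111100001


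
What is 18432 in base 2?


Divide by 2 repeatedly:
18432 ÷ 2 = 9216 remainder 0
9216 ÷ 2 = 4608 remainder 0
4608 ÷ 2 = 2304 remainder 0
2304 ÷ 2 = 1152 remainder 0
1152 ÷ 2 = 576 remainder 0
576 ÷ 2 = 288 remainder 0
288 ÷ 2 = 144 remainder 0
144 ÷ 2 = 72 remainder 0
72 ÷ 2 = 36 remainder 0
36 ÷ 2 = 18 remainder 0
18 ÷ 2 = 9 remainder 0
9 ÷ 2 = 4 remainder 1
4 ÷ 2 = 2 remainder 0
2 ÷ 2 = 1 remainder 0
1 ÷ 2 = 0 remainder 1
Reading remainders bottom-up:
= 100100000000000


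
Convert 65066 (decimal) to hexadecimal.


Divide by 16 repeatedly:
65066 ÷ 16 = 4066 remainder 10 (A)
4066 ÷ 16 = 254 remainder 2 (2)
254 ÷ 16 = 15 remainder 14 (E)
15 ÷ 16 = 0 remainder 15 (F)
Reading remainders bottom-up:
= 0xFE2A


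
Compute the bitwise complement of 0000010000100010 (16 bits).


Original: 0000010000100010
Invert all bits:
  bit 0: 0 → 1
  bit 1: 0 → 1
  bit 2: 0 → 1
  bit 3: 0 → 1
  bit 4: 0 → 1
  bit 5: 1 → 0
  bit 6: 0 → 1
  bit 7: 0 → 1
  bit 8: 0 → 1
  bit 9: 0 → 1
  bit 10: 1 → 0
  bit 11: 0 → 1
  bit 12: 0 → 1
  bit 13: 0 → 1
  bit 14: 1 → 0
  bit 15: 0 → 1
= 1111101111011101


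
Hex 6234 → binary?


Each hex digit → 4 binary bits:
  6 = 0110
  2 = 0010
  3 = 0011
  4 = 0100
Concatenate: 0110 0010 0011 0100
= 0110001000110100


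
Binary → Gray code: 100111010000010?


Binary: 100111010000010
Gray code: G = B XOR (B >> 1)
B >> 1 = 010011101000001
100111010000010 XOR 010011101000001:
  1 XOR 0 = 1
  0 XOR 1 = 1
  0 XOR 0 = 0
  1 XOR 0 = 1
  1 XOR 1 = 0
  1 XOR 1 = 0
  0 XOR 1 = 1
  1 XOR 0 = 1
  0 XOR 1 = 1
  0 XOR 0 = 0
  0 XOR 0 = 0
  0 XOR 0 = 0
  0 XOR 0 = 0
  1 XOR 0 = 1
  0 XOR 1 = 1
= 110100111000011


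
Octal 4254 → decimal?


Positional values:
Position 0: 4 × 8^0 = 4
Position 1: 5 × 8^1 = 40
Position 2: 2 × 8^2 = 128
Position 3: 4 × 8^3 = 2048
Sum = 4 + 40 + 128 + 2048
= 2220


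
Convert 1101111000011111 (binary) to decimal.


Positional values:
Bit 0: 1 × 2^0 = 1
Bit 1: 1 × 2^1 = 2
Bit 2: 1 × 2^2 = 4
Bit 3: 1 × 2^3 = 8
Bit 4: 1 × 2^4 = 16
Bit 9: 1 × 2^9 = 512
Bit 10: 1 × 2^10 = 1024
Bit 11: 1 × 2^11 = 2048
Bit 12: 1 × 2^12 = 4096
Bit 14: 1 × 2^14 = 16384
Bit 15: 1 × 2^15 = 32768
Sum = 1 + 2 + 4 + 8 + 16 + 512 + 1024 + 2048 + 4096 + 16384 + 32768
= 56863


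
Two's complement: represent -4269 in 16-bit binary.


Original: 0001000010101101
Step 1 - Invert all bits: 1110111101010010
Step 2 - Add 1: 1110111101010010 + 1
= 1110111101010011 (represents -4269)


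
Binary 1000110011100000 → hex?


Group into 4-bit nibbles: 1000110011100000
  1000 = 8
  1100 = C
  1110 = E
  0000 = 0
= 0x8CE0


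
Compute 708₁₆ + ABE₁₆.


Align and add column by column (LSB to MSB, each column mod 16 with carry):
  0708
+ 0ABE
  ----
  col 0: 8(8) + E(14) + 0 (carry in) = 22 → 6(6), carry out 1
  col 1: 0(0) + B(11) + 1 (carry in) = 12 → C(12), carry out 0
  col 2: 7(7) + A(10) + 0 (carry in) = 17 → 1(1), carry out 1
  col 3: 0(0) + 0(0) + 1 (carry in) = 1 → 1(1), carry out 0
Reading digits MSB→LSB: 11C6
Strip leading zeros: 11C6
= 0x11C6


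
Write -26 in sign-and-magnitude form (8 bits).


Sign bit: 1 (negative)
Magnitude: 26 = 0011010
= 10011010


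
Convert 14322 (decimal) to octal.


Divide by 8 repeatedly:
14322 ÷ 8 = 1790 remainder 2
1790 ÷ 8 = 223 remainder 6
223 ÷ 8 = 27 remainder 7
27 ÷ 8 = 3 remainder 3
3 ÷ 8 = 0 remainder 3
Reading remainders bottom-up:
= 0o33762


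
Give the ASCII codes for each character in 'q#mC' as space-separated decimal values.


String: 'q#mC'  (4 characters)
Per-character ASCII lookup:
  'q': lowercase starts at 97: 'q' = 97 + 16 = 113
  '#': special character: '#' = 35
  'm': lowercase starts at 97: 'm' = 97 + 12 = 109
  'C': uppercase starts at 65: 'C' = 65 + 2 = 67
= 113 35 109 67


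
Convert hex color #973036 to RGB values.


Hex: #973036
R = 97₁₆ = 151
G = 30₁₆ = 48
B = 36₁₆ = 54
= RGB(151, 48, 54)


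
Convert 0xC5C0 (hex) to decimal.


Positional values:
Position 0: 0 × 16^0 = 0 × 1 = 0
Position 1: C × 16^1 = 12 × 16 = 192
Position 2: 5 × 16^2 = 5 × 256 = 1280
Position 3: C × 16^3 = 12 × 4096 = 49152
Sum = 0 + 192 + 1280 + 49152
= 50624


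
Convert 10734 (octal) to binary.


Each octal digit → 3 binary bits:
  1 = 001
  0 = 000
  7 = 111
  3 = 011
  4 = 100
Concatenate: 001 000 111 011 100
= 001000111011100


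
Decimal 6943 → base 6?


Divide by 6 repeatedly:
6943 ÷ 6 = 1157 remainder 1
1157 ÷ 6 = 192 remainder 5
192 ÷ 6 = 32 remainder 0
32 ÷ 6 = 5 remainder 2
5 ÷ 6 = 0 remainder 5
Reading remainders bottom-up:
= 52051


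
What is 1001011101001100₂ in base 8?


Group into 3-bit groups: 001001011101001100
  001 = 1
  001 = 1
  011 = 3
  101 = 5
  001 = 1
  100 = 4
= 0o113514


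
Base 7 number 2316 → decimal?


Positional values (base 7):
  6 × 7^0 = 6 × 1 = 6
  1 × 7^1 = 1 × 7 = 7
  3 × 7^2 = 3 × 49 = 147
  2 × 7^3 = 2 × 343 = 686
Sum = 6 + 7 + 147 + 686
= 846


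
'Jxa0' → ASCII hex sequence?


String: 'Jxa0'  (4 characters)
Per-character ASCII lookup:
  'J': uppercase starts at 65: 'J' = 65 + 9 = 74 → 0x4A
  'x': lowercase starts at 97: 'x' = 97 + 23 = 120 → 0x78
  'a': lowercase starts at 97: 'a' = 97 + 0 = 97 → 0x61
  '0': digits start at 48: '0' = 48 + 0 = 48 → 0x30
= 0x4A 0x78 0x61 0x30


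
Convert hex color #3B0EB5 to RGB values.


Hex: #3B0EB5
R = 3B₁₆ = 59
G = 0E₁₆ = 14
B = B5₁₆ = 181
= RGB(59, 14, 181)


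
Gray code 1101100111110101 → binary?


Gray code: 1101100111110101
MSB stays the same: 1
Each subsequent bit = prev_binary XOR current_gray:
  B[1] = 1 XOR 1 = 0
  B[2] = 0 XOR 0 = 0
  B[3] = 0 XOR 1 = 1
  B[4] = 1 XOR 1 = 0
  B[5] = 0 XOR 0 = 0
  B[6] = 0 XOR 0 = 0
  B[7] = 0 XOR 1 = 1
  B[8] = 1 XOR 1 = 0
  B[9] = 0 XOR 1 = 1
  B[10] = 1 XOR 1 = 0
  B[11] = 0 XOR 1 = 1
  B[12] = 1 XOR 0 = 1
  B[13] = 1 XOR 1 = 0
  B[14] = 0 XOR 0 = 0
  B[15] = 0 XOR 1 = 1
= 1001000101011001 (37209 decimal)


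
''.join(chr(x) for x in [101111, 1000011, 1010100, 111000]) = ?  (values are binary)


Codes (binary): 101111 1000011 1010100 111000
Per-code ASCII lookup:
  101111 = 47  (special character) → '/'
  1000011 = 67  (range 65-90: uppercase, 67 - 65 = 2) → 'C'
  1010100 = 84  (range 65-90: uppercase, 84 - 65 = 19) → 'T'
  111000 = 56  (range 48-57: digits, 56 - 48 = 8) → '8'
= '/CT8'


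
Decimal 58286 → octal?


Divide by 8 repeatedly:
58286 ÷ 8 = 7285 remainder 6
7285 ÷ 8 = 910 remainder 5
910 ÷ 8 = 113 remainder 6
113 ÷ 8 = 14 remainder 1
14 ÷ 8 = 1 remainder 6
1 ÷ 8 = 0 remainder 1
Reading remainders bottom-up:
= 0o161656


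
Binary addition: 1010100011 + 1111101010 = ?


Align and add column by column (LSB to MSB, carry propagating):
  01010100011
+ 01111101010
  -----------
  col 0: 1 + 0 + 0 (carry in) = 1 → bit 1, carry out 0
  col 1: 1 + 1 + 0 (carry in) = 2 → bit 0, carry out 1
  col 2: 0 + 0 + 1 (carry in) = 1 → bit 1, carry out 0
  col 3: 0 + 1 + 0 (carry in) = 1 → bit 1, carry out 0
  col 4: 0 + 0 + 0 (carry in) = 0 → bit 0, carry out 0
  col 5: 1 + 1 + 0 (carry in) = 2 → bit 0, carry out 1
  col 6: 0 + 1 + 1 (carry in) = 2 → bit 0, carry out 1
  col 7: 1 + 1 + 1 (carry in) = 3 → bit 1, carry out 1
  col 8: 0 + 1 + 1 (carry in) = 2 → bit 0, carry out 1
  col 9: 1 + 1 + 1 (carry in) = 3 → bit 1, carry out 1
  col 10: 0 + 0 + 1 (carry in) = 1 → bit 1, carry out 0
Reading bits MSB→LSB: 11010001101
Strip leading zeros: 11010001101
= 11010001101


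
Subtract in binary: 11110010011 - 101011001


Align and subtract column by column (LSB to MSB, borrowing when needed):
  11110010011
- 00101011001
  -----------
  col 0: (1 - 0 borrow-in) - 1 → 1 - 1 = 0, borrow out 0
  col 1: (1 - 0 borrow-in) - 0 → 1 - 0 = 1, borrow out 0
  col 2: (0 - 0 borrow-in) - 0 → 0 - 0 = 0, borrow out 0
  col 3: (0 - 0 borrow-in) - 1 → borrow from next column: (0+2) - 1 = 1, borrow out 1
  col 4: (1 - 1 borrow-in) - 1 → borrow from next column: (0+2) - 1 = 1, borrow out 1
  col 5: (0 - 1 borrow-in) - 0 → borrow from next column: (-1+2) - 0 = 1, borrow out 1
  col 6: (0 - 1 borrow-in) - 1 → borrow from next column: (-1+2) - 1 = 0, borrow out 1
  col 7: (1 - 1 borrow-in) - 0 → 0 - 0 = 0, borrow out 0
  col 8: (1 - 0 borrow-in) - 1 → 1 - 1 = 0, borrow out 0
  col 9: (1 - 0 borrow-in) - 0 → 1 - 0 = 1, borrow out 0
  col 10: (1 - 0 borrow-in) - 0 → 1 - 0 = 1, borrow out 0
Reading bits MSB→LSB: 11000111010
Strip leading zeros: 11000111010
= 11000111010
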